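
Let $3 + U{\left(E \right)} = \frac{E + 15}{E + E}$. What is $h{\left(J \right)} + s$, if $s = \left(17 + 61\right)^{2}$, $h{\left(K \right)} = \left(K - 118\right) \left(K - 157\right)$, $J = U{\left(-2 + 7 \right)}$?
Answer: $24886$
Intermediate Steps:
$U{\left(E \right)} = -3 + \frac{15 + E}{2 E}$ ($U{\left(E \right)} = -3 + \frac{E + 15}{E + E} = -3 + \frac{15 + E}{2 E}$)
$J = -1$ ($J = \frac{5 \left(3 - \left(-2 + 7\right)\right)}{2 \left(-2 + 7\right)} = \frac{5 \left(3 - 5\right)}{2 \cdot 5} = \frac{5}{2} \cdot \frac{1}{5} \left(3 - 5\right) = \frac{5}{2} \cdot \frac{1}{5} \left(-2\right) = -1$)
$h{\left(K \right)} = \left(-157 + K\right) \left(-118 + K\right)$ ($h{\left(K \right)} = \left(-118 + K\right) \left(-157 + K\right) = \left(-157 + K\right) \left(-118 + K\right)$)
$s = 6084$ ($s = 78^{2} = 6084$)
$h{\left(J \right)} + s = \left(18526 + \left(-1\right)^{2} - -275\right) + 6084 = \left(18526 + 1 + 275\right) + 6084 = 18802 + 6084 = 24886$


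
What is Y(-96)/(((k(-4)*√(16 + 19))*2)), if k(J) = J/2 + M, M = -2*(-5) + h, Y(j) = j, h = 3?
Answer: -48*√35/385 ≈ -0.73759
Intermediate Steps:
M = 13 (M = -2*(-5) + 3 = 10 + 3 = 13)
k(J) = 13 + J/2 (k(J) = J/2 + 13 = 13 + J/2)
Y(-96)/(((k(-4)*√(16 + 19))*2)) = -96*1/(2*(13 + (½)*(-4))*√(16 + 19)) = -96*√35/(70*(13 - 2)) = -96*√35/770 = -48*√35/385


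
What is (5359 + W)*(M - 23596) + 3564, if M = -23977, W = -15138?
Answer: 465219931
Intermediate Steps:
(5359 + W)*(M - 23596) + 3564 = (5359 - 15138)*(-23977 - 23596) + 3564 = -9779*(-47573) + 3564 = 465216367 + 3564 = 465219931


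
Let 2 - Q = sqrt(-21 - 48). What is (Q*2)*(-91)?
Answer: -364 + 182*I*sqrt(69) ≈ -364.0 + 1511.8*I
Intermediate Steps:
Q = 2 - I*sqrt(69) (Q = 2 - sqrt(-21 - 48) = 2 - sqrt(-69) = 2 - I*sqrt(69) ≈ 2.0 - 8.3066*I)
(Q*2)*(-91) = ((2 - I*sqrt(69))*2)*(-91) = (4 - 2*I*sqrt(69))*(-91) = -364 + 182*I*sqrt(69)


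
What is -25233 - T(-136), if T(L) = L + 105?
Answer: -25202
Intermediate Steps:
T(L) = 105 + L
-25233 - T(-136) = -25233 - (105 - 136) = -25233 - 1*(-31) = -25233 + 31 = -25202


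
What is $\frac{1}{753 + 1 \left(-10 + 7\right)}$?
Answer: $\frac{1}{750} \approx 0.0013333$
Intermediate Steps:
$\frac{1}{753 + 1 \left(-10 + 7\right)} = \frac{1}{753 + 1 \left(-3\right)} = \frac{1}{753 - 3} = \frac{1}{750}$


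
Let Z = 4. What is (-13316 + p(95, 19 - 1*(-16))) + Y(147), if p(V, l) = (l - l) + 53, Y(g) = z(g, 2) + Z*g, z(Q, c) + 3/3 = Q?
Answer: -12529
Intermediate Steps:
z(Q, c) = -1 + Q
Y(g) = -1 + 5*g (Y(g) = (-1 + g) + 4*g = -1 + 5*g)
p(V, l) = 53 (p(V, l) = 0 + 53 = 53)
(-13316 + p(95, 19 - 1*(-16))) + Y(147) = (-13316 + 53) + (-1 + 5*147) = -13263 + (-1 + 735) = -13263 + 734 = -12529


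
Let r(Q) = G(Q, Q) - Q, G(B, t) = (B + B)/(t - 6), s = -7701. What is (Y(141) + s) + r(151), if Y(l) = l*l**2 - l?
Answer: 405308362/145 ≈ 2.7952e+6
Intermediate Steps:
G(B, t) = 2*B/(-6 + t) (G(B, t) = (2*B)/(-6 + t) = 2*B/(-6 + t))
Y(l) = l**3 - l
r(Q) = -Q + 2*Q/(-6 + Q) (r(Q) = 2*Q/(-6 + Q) - Q = -Q + 2*Q/(-6 + Q))
(Y(141) + s) + r(151) = ((141**3 - 1*141) - 7701) + 151*(8 - 1*151)/(-6 + 151) = ((2803221 - 141) - 7701) + 151*(8 - 151)/145 = (2803080 - 7701) + 151*(1/145)*(-143) = 2795379 - 21593/145 = 405308362/145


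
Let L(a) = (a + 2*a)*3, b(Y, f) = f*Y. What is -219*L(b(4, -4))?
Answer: 31536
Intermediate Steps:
b(Y, f) = Y*f
L(a) = 9*a (L(a) = (3*a)*3 = 9*a)
-219*L(b(4, -4)) = -1971*4*(-4) = -1971*(-16) = -219*(-144) = 31536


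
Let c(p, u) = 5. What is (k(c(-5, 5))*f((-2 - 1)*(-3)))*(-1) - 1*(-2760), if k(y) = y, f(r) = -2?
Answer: 2770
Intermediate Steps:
(k(c(-5, 5))*f((-2 - 1)*(-3)))*(-1) - 1*(-2760) = (5*(-2))*(-1) - 1*(-2760) = -10*(-1) + 2760 = 10 + 2760 = 2770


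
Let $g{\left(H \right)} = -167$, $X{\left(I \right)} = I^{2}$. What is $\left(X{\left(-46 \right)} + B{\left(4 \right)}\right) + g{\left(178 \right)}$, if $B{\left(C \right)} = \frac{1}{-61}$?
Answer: $\frac{118888}{61} \approx 1949.0$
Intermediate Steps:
$B{\left(C \right)} = - \frac{1}{61}$
$\left(X{\left(-46 \right)} + B{\left(4 \right)}\right) + g{\left(178 \right)} = \left(\left(-46\right)^{2} - \frac{1}{61}\right) - 167 = \left(2116 - \frac{1}{61}\right) - 167 = \frac{129075}{61} - 167 = \frac{118888}{61}$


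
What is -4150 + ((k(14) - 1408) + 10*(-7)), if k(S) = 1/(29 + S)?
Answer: -242003/43 ≈ -5628.0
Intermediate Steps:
-4150 + ((k(14) - 1408) + 10*(-7)) = -4150 + ((1/(29 + 14) - 1408) + 10*(-7)) = -4150 + ((1/43 - 1408) - 70) = -4150 + (-60543/43 - 70) = -4150 - 63553/43 = -242003/43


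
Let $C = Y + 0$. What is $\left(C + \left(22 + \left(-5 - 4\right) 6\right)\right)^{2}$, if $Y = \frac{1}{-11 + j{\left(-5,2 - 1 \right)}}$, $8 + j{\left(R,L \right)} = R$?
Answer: $\frac{591361}{576} \approx 1026.7$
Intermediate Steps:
$j{\left(R,L \right)} = -8 + R$
$Y = - \frac{1}{24}$ ($Y = \frac{1}{-11 - 13} = \frac{1}{-24} = - \frac{1}{24} \approx -0.041667$)
$C = - \frac{1}{24}$ ($C = - \frac{1}{24} + 0 = - \frac{1}{24} \approx -0.041667$)
$\left(C + \left(22 + \left(-5 - 4\right) 6\right)\right)^{2} = \left(- \frac{1}{24} + \left(22 + \left(-5 - 4\right) 6\right)\right)^{2} = \left(- \frac{1}{24} + \left(22 - 54\right)\right)^{2} = \left(- \frac{1}{24} - 32\right)^{2} = \left(- \frac{769}{24}\right)^{2} = \frac{591361}{576}$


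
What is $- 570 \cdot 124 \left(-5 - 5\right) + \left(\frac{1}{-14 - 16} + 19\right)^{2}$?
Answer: $\frac{636443761}{900} \approx 7.0716 \cdot 10^{5}$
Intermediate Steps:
$- 570 \cdot 124 \left(-5 - 5\right) + \left(\frac{1}{-14 - 16} + 19\right)^{2} = - 570 \cdot 124 \left(-5 - 5\right) + \left(\frac{1}{-30} + 19\right)^{2} = - 570 \cdot 124 \left(-10\right) + \left(- \frac{1}{30} + 19\right)^{2} = \left(-570\right) \left(-1240\right) + \left(\frac{569}{30}\right)^{2} = 706800 + \frac{323761}{900} = \frac{636443761}{900}$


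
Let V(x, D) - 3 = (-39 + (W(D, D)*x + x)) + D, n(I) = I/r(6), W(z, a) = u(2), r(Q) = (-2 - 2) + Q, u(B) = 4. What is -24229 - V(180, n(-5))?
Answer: -50181/2 ≈ -25091.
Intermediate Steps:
r(Q) = -4 + Q
W(z, a) = 4
n(I) = I/2 (n(I) = I/(-4 + 6) = I/2)
V(x, D) = -36 + D + 5*x (V(x, D) = 3 + ((-39 + (4*x + x)) + D) = 3 + ((-39 + 5*x) + D) = 3 + (-39 + D + 5*x) = -36 + D + 5*x)
-24229 - V(180, n(-5)) = -24229 - (-36 + (1/2)*(-5) + 5*180) = -24229 - (-36 - 5/2 + 900) = -24229 - 1*1723/2 = -24229 - 1723/2 = -50181/2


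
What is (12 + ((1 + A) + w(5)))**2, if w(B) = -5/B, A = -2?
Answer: 100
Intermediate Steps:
(12 + ((1 + A) + w(5)))**2 = (12 + ((1 - 2) - 5/5))**2 = (12 + (-1 - 5*1/5))**2 = (12 + (-1 - 1))**2 = (12 - 2)**2 = 10**2 = 100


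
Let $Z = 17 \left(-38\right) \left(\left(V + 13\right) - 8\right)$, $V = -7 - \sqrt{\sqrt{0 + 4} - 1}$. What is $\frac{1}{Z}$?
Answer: $\frac{1}{1938} \approx 0.000516$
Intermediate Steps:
$V = -8$ ($V = -7 - \sqrt{\sqrt{4} - 1} = -7 - \sqrt{2 - 1} = -7 - \sqrt{1} = -7 - 1 = -8$)
$Z = 1938$ ($Z = 17 \left(-38\right) \left(\left(-8 + 13\right) - 8\right) = - 646 \left(5 - 8\right) = \left(-646\right) \left(-3\right) = 1938$)
$\frac{1}{Z} = \frac{1}{1938}$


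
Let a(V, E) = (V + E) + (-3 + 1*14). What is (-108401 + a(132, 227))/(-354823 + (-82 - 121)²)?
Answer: 15433/44802 ≈ 0.34447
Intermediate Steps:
a(V, E) = 11 + E + V (a(V, E) = (E + V) + (-3 + 14) = (E + V) + 11 = 11 + E + V)
(-108401 + a(132, 227))/(-354823 + (-82 - 121)²) = (-108401 + (11 + 227 + 132))/(-354823 + (-82 - 121)²) = (-108401 + 370)/(-354823 + (-203)²) = -108031/(-354823 + 41209) = -108031/(-313614) = -108031*(-1/313614) = 15433/44802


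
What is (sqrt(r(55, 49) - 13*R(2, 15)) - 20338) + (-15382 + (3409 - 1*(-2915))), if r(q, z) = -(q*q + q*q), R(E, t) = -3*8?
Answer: -29396 + I*sqrt(5738) ≈ -29396.0 + 75.75*I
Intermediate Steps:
R(E, t) = -24
r(q, z) = -2*q**2 (r(q, z) = -(q**2 + q**2) = -2*q**2)
(sqrt(r(55, 49) - 13*R(2, 15)) - 20338) + (-15382 + (3409 - 1*(-2915))) = (sqrt(-2*55**2 - 13*(-24)) - 20338) + (-15382 + (3409 - 1*(-2915))) = (sqrt(-2*3025 + 312) - 20338) + (-15382 + (3409 + 2915)) = (sqrt(-6050 + 312) - 20338) + (-15382 + 6324) = (sqrt(-5738) - 20338) - 9058 = (I*sqrt(5738) - 20338) - 9058 = (-20338 + I*sqrt(5738)) - 9058 = -29396 + I*sqrt(5738)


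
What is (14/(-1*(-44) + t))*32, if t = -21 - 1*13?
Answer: 224/5 ≈ 44.800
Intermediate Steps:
t = -34 (t = -21 - 13 = -34)
(14/(-1*(-44) + t))*32 = (14/(-1*(-44) - 34))*32 = (14/(44 - 34))*32 = (14/10)*32 = ((1/10)*14)*32 = (7/5)*32 = 224/5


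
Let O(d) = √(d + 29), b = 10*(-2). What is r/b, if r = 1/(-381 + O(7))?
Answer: 1/7500 ≈ 0.00013333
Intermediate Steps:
b = -20
O(d) = √(29 + d)
r = -1/375 (r = 1/(-381 + √(29 + 7)) = 1/(-381 + √36) = 1/(-381 + 6) = 1/(-375) = -1/375 ≈ -0.0026667)
r/b = -1/375/(-20) = -1/375*(-1/20) = 1/7500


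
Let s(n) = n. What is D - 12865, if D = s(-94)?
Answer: -12959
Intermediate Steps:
D = -94
D - 12865 = -94 - 12865 = -12959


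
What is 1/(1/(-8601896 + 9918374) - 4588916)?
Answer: -1316478/6041206957847 ≈ -2.1792e-7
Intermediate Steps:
1/(1/(-8601896 + 9918374) - 4588916) = 1/(1/1316478 - 4588916) = 1/(-6041206957847/1316478) = -1316478/6041206957847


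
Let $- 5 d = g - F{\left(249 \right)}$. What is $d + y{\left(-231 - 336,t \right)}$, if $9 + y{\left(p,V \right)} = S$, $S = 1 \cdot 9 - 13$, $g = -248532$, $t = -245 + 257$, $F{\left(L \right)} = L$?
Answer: $\frac{248716}{5} \approx 49743.0$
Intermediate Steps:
$t = 12$
$S = -4$ ($S = 9 - 13 = -4$)
$y{\left(p,V \right)} = -13$ ($y{\left(p,V \right)} = -9 - 4 = -13$)
$d = \frac{248781}{5}$ ($d = - \frac{-248532 - 249}{5} = \left(- \frac{1}{5}\right) \left(-248781\right) = \frac{248781}{5} \approx 49756.0$)
$d + y{\left(-231 - 336,t \right)} = \frac{248781}{5} - 13 = \frac{248716}{5}$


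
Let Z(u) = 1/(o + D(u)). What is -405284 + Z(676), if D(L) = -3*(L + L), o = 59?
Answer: -1619920149/3997 ≈ -4.0528e+5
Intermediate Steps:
D(L) = -6*L
Z(u) = 1/(59 - 6*u)
-405284 + Z(676) = -405284 - 1/(-59 + 6*676) = -405284 - 1/(-59 + 4056) = -405284 - 1/3997 = -1619920149/3997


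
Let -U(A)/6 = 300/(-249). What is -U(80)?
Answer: -600/83 ≈ -7.2289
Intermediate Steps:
U(A) = 600/83 (U(A) = -1800/(-249) = -1800*(-1)/249 = -6*(-100/83) = 600/83)
-U(80) = -1*600/83 = -600/83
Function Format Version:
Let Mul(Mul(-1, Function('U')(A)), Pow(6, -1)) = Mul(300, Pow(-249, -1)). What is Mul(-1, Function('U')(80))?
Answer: Rational(-600, 83) ≈ -7.2289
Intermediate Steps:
Function('U')(A) = Rational(600, 83) (Function('U')(A) = Mul(-6, Mul(300, Pow(-249, -1))) = Mul(-6, Mul(300, Rational(-1, 249))) = Mul(-6, Rational(-100, 83)) = Rational(600, 83))
Mul(-1, Function('U')(80)) = Mul(-1, Rational(600, 83)) = Rational(-600, 83)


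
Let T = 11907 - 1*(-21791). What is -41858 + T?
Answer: -8160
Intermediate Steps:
T = 33698 (T = 11907 + 21791 = 33698)
-41858 + T = -41858 + 33698 = -8160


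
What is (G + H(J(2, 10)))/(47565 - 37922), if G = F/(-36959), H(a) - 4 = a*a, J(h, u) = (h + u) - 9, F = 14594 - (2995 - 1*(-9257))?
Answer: 478125/356395637 ≈ 0.0013416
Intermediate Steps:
F = 2342 (F = 14594 - (2995 + 9257) = 14594 - 1*12252 = 14594 - 12252 = 2342)
J(h, u) = -9 + h + u
H(a) = 4 + a² (H(a) = 4 + a*a = 4 + a²)
G = -2342/36959 (G = 2342/(-36959) = 2342*(-1/36959) = -2342/36959 ≈ -0.063367)
(G + H(J(2, 10)))/(47565 - 37922) = (-2342/36959 + (4 + (-9 + 2 + 10)²))/(47565 - 37922) = (-2342/36959 + (4 + 3²))/9643 = (-2342/36959 + (4 + 9))*(1/9643) = (-2342/36959 + 13)*(1/9643) = (478125/36959)*(1/9643) = 478125/356395637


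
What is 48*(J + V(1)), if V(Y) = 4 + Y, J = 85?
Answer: 4320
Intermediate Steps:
48*(J + V(1)) = 48*(85 + (4 + 1)) = 48*(85 + 5) = 48*90 = 4320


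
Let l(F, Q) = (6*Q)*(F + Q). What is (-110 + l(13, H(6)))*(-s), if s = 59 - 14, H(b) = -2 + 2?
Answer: 4950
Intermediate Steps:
H(b) = 0
l(F, Q) = 6*Q*(F + Q)
s = 45
(-110 + l(13, H(6)))*(-s) = (-110 + 6*0*(13 + 0))*(-1*45) = (-110 + 6*0*13)*(-45) = (-110 + 0)*(-45) = -110*(-45) = 4950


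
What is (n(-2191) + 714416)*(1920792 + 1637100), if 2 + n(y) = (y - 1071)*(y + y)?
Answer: 53398614966216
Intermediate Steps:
n(y) = -2 + 2*y*(-1071 + y) (n(y) = -2 + (y - 1071)*(y + y) = -2 + (-1071 + y)*(2*y) = -2 + 2*y*(-1071 + y))
(n(-2191) + 714416)*(1920792 + 1637100) = ((-2 - 2142*(-2191) + 2*(-2191)²) + 714416)*(1920792 + 1637100) = ((-2 + 4693122 + 2*4800481) + 714416)*3557892 = ((-2 + 4693122 + 9600962) + 714416)*3557892 = (14294082 + 714416)*3557892 = 15008498*3557892 = 53398614966216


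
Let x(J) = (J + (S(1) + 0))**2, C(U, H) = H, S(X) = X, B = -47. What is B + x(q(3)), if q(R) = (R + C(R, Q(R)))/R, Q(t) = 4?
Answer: -323/9 ≈ -35.889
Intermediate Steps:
q(R) = (4 + R)/R (q(R) = (R + 4)/R = (4 + R)/R)
x(J) = (1 + J)**2 (x(J) = (J + (1 + 0))**2 = (J + 1)**2 = (1 + J)**2)
B + x(q(3)) = -47 + (1 + (4 + 3)/3)**2 = -47 + (1 + (1/3)*7)**2 = -47 + (1 + 7/3)**2 = -47 + (10/3)**2 = -47 + 100/9 = -323/9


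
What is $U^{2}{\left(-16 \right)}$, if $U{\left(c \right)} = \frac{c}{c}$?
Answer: $1$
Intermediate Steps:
$U{\left(c \right)} = 1$
$U^{2}{\left(-16 \right)} = 1^{2} = 1$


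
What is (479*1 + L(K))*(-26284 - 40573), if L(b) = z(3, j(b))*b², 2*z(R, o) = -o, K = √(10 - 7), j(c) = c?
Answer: -32024503 + 200571*√3/2 ≈ -3.1851e+7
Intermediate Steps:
K = √3 ≈ 1.7320
z(R, o) = -o/2 (z(R, o) = (-o)/2 = -o/2)
L(b) = -b³/2 (L(b) = (-b/2)*b² = -b³/2)
(479*1 + L(K))*(-26284 - 40573) = (479*1 - 3*√3/2)*(-26284 - 40573) = (479 - 3*√3/2)*(-66857) = -32024503 + 200571*√3/2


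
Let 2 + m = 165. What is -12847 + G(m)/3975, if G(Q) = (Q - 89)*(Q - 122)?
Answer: -51063791/3975 ≈ -12846.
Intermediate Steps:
m = 163 (m = -2 + 165 = 163)
G(Q) = (-122 + Q)*(-89 + Q) (G(Q) = (-89 + Q)*(-122 + Q) = (-122 + Q)*(-89 + Q))
-12847 + G(m)/3975 = -12847 + (10858 + 163² - 211*163)/3975 = -12847 + (10858 + 26569 - 34393)*(1/3975) = -12847 + 3034*(1/3975) = -12847 + 3034/3975 = -51063791/3975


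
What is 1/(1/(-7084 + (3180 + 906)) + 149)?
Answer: 2998/446701 ≈ 0.0067114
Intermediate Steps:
1/(1/(-7084 + (3180 + 906)) + 149) = 1/(1/(-7084 + 4086) + 149) = 1/(1/(-2998) + 149) = 1/(-1/2998 + 149) = 1/(446701/2998) = 2998/446701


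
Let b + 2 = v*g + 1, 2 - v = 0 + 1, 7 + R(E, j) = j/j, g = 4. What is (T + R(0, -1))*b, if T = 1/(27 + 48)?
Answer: -449/25 ≈ -17.960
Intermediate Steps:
R(E, j) = -6 (R(E, j) = -7 + j/j = -7 + 1 = -6)
v = 1 (v = 2 - (0 + 1) = 2 - 1*1 = 2 - 1 = 1)
T = 1/75 ≈ 0.013333
b = 3 (b = -2 + (1*4 + 1) = -2 + (4 + 1) = -2 + 5 = 3)
(T + R(0, -1))*b = (1/75 - 6)*3 = -449/75*3 = -449/25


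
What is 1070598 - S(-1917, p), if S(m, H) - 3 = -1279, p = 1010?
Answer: 1071874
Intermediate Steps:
S(m, H) = -1276 (S(m, H) = 3 - 1279 = -1276)
1070598 - S(-1917, p) = 1070598 - 1*(-1276) = 1070598 + 1276 = 1071874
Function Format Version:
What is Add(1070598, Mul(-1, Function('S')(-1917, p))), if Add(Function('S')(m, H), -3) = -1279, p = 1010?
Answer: 1071874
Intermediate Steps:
Function('S')(m, H) = -1276 (Function('S')(m, H) = Add(3, -1279) = -1276)
Add(1070598, Mul(-1, Function('S')(-1917, p))) = Add(1070598, Mul(-1, -1276)) = Add(1070598, 1276) = 1071874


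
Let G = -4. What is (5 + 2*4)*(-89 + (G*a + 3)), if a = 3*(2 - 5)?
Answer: -650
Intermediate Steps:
a = -9 (a = 3*(-3) = -9)
(5 + 2*4)*(-89 + (G*a + 3)) = (5 + 2*4)*(-89 + (-4*(-9) + 3)) = (5 + 8)*(-89 + (36 + 3)) = 13*(-89 + 39) = 13*(-50) = -650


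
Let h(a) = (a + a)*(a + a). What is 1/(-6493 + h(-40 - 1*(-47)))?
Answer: -1/6297 ≈ -0.00015881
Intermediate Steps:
h(a) = 4*a² (h(a) = (2*a)*(2*a) = 4*a²)
1/(-6493 + h(-40 - 1*(-47))) = 1/(-6493 + 4*(-40 - 1*(-47))²) = 1/(-6493 + 4*(-40 + 47)²) = 1/(-6493 + 4*7²) = 1/(-6493 + 4*49) = 1/(-6493 + 196) = 1/(-6297) = -1/6297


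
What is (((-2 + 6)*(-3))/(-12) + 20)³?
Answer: 9261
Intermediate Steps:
(((-2 + 6)*(-3))/(-12) + 20)³ = ((4*(-3))*(-1/12) + 20)³ = (-12*(-1/12) + 20)³ = (1 + 20)³ = 21³ = 9261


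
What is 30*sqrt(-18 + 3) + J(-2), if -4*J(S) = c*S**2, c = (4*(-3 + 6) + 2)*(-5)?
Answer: 70 + 30*I*sqrt(15) ≈ 70.0 + 116.19*I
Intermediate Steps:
c = -70 (c = (4*3 + 2)*(-5) = (12 + 2)*(-5) = 14*(-5) = -70)
J(S) = 35*S**2/2 (J(S) = -(-35)*S**2/2 = 35*S**2/2)
30*sqrt(-18 + 3) + J(-2) = 30*sqrt(-18 + 3) + (35/2)*(-2)**2 = 30*sqrt(-15) + (35/2)*4 = 30*(I*sqrt(15)) + 70 = 30*I*sqrt(15) + 70 = 70 + 30*I*sqrt(15)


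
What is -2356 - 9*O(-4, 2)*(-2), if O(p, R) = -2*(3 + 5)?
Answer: -2644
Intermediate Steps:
O(p, R) = -16 (O(p, R) = -2*8 = -16)
-2356 - 9*O(-4, 2)*(-2) = -2356 - 9*(-16)*(-2) = -2356 + 144*(-2) = -2356 - 288 = -2644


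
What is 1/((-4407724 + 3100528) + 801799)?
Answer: -1/505397 ≈ -1.9786e-6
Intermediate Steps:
1/((-4407724 + 3100528) + 801799) = 1/(-1307196 + 801799) = 1/(-505397) = -1/505397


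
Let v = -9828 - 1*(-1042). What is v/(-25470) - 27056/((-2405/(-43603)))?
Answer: -3004751777063/6125535 ≈ -4.9053e+5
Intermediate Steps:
v = -8786 (v = -9828 + 1042 = -8786)
v/(-25470) - 27056/((-2405/(-43603))) = -8786/(-25470) - 27056/((-2405/(-43603))) = -8786*(-1/25470) - 27056/((-2405*(-1/43603))) = 4393/12735 - 27056/2405/43603 = 4393/12735 - 27056*43603/2405 = 4393/12735 - 1179722768/2405 = -3004751777063/6125535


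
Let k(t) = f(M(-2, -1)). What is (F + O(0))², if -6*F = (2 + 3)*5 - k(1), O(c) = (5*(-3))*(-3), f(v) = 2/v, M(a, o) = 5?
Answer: 167281/100 ≈ 1672.8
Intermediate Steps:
O(c) = 45 (O(c) = -15*(-3) = 45)
k(t) = ⅖ (k(t) = 2/5 = 2*(⅕) = ⅖)
F = -41/10 (F = -((2 + 3)*5 - 1*⅖)/6 = -(5*5 - ⅖)/6 = -(25 - ⅖)/6 = -⅙*123/5 = -41/10 ≈ -4.1000)
(F + O(0))² = (-41/10 + 45)² = (409/10)² = 167281/100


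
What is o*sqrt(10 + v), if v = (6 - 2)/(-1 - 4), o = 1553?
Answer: 1553*sqrt(230)/5 ≈ 4710.5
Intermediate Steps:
v = -4/5 (v = 4/(-5) = 4*(-1/5) = -4/5 ≈ -0.80000)
o*sqrt(10 + v) = 1553*sqrt(10 - 4/5) = 1553*sqrt(46/5) = 1553*(sqrt(230)/5) = 1553*sqrt(230)/5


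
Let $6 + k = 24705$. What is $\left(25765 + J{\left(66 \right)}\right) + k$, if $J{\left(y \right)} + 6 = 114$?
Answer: $50572$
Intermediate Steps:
$k = 24699$ ($k = -6 + 24705 = 24699$)
$J{\left(y \right)} = 108$ ($J{\left(y \right)} = -6 + 114 = 108$)
$\left(25765 + J{\left(66 \right)}\right) + k = \left(25765 + 108\right) + 24699 = 25873 + 24699 = 50572$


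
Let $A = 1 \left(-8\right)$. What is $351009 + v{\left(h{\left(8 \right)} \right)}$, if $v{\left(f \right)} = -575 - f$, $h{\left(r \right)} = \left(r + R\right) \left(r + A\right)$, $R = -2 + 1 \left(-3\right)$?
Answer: $350434$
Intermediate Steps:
$A = -8$
$R = -5$ ($R = -2 - 3 = -5$)
$h{\left(r \right)} = \left(-8 + r\right) \left(-5 + r\right)$ ($h{\left(r \right)} = \left(r - 5\right) \left(r - 8\right) = \left(-5 + r\right) \left(-8 + r\right) = \left(-8 + r\right) \left(-5 + r\right)$)
$351009 + v{\left(h{\left(8 \right)} \right)} = 351009 - \left(679 - 104\right) = 351009 - 575 = 350434$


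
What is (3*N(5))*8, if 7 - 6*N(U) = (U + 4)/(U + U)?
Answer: 122/5 ≈ 24.400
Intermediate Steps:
N(U) = 7/6 - (4 + U)/(12*U) (N(U) = 7/6 - (U + 4)/(6*(U + U)) = 7/6 - (4 + U)/(6*(2*U)) = 7/6 - (4 + U)*1/(2*U)/6 = 7/6 - (4 + U)/(12*U))
(3*N(5))*8 = (3*((1/12)*(-4 + 13*5)/5))*8 = (3*((1/12)*(⅕)*(-4 + 65)))*8 = (3*((1/12)*(⅕)*61))*8 = (3*(61/60))*8 = (61/20)*8 = 122/5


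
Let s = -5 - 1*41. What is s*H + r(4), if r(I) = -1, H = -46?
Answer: 2115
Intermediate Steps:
s = -46 (s = -5 - 41 = -46)
s*H + r(4) = -46*(-46) - 1 = 2116 - 1 = 2115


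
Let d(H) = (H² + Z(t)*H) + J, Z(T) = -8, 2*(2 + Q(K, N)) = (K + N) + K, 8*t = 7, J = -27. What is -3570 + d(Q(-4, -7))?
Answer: -13723/4 ≈ -3430.8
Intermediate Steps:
t = 7/8 (t = (⅛)*7 = 7/8 ≈ 0.87500)
Q(K, N) = -2 + K + N/2 (Q(K, N) = -2 + ((K + N) + K)/2 = -2 + (N + 2*K)/2 = -2 + (K + N/2) = -2 + K + N/2)
d(H) = -27 + H² - 8*H (d(H) = (H² - 8*H) - 27 = -27 + H² - 8*H)
-3570 + d(Q(-4, -7)) = -3570 + (-27 + (-2 - 4 + (½)*(-7))² - 8*(-2 - 4 + (½)*(-7))) = -3570 + (-27 + (-2 - 4 - 7/2)² - 8*(-2 - 4 - 7/2)) = -3570 + (-27 + (-19/2)² - 8*(-19/2)) = -3570 + (-27 + 361/4 + 76) = -3570 + 557/4 = -13723/4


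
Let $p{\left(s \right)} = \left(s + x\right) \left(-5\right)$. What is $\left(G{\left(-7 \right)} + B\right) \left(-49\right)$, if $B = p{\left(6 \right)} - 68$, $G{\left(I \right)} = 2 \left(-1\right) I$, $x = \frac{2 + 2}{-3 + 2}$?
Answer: $3136$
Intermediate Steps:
$x = -4$ ($x = \frac{4}{-1} = 4 \left(-1\right) = -4$)
$G{\left(I \right)} = - 2 I$
$p{\left(s \right)} = 20 - 5 s$ ($p{\left(s \right)} = \left(s - 4\right) \left(-5\right) = \left(-4 + s\right) \left(-5\right) = 20 - 5 s$)
$B = -78$ ($B = \left(20 - 30\right) - 68 = -10 - 68 = -78$)
$\left(G{\left(-7 \right)} + B\right) \left(-49\right) = \left(\left(-2\right) \left(-7\right) - 78\right) \left(-49\right) = \left(14 - 78\right) \left(-49\right) = \left(-64\right) \left(-49\right) = 3136$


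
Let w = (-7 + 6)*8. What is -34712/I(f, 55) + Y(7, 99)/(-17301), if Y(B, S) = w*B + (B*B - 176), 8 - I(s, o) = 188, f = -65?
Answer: 50048771/259515 ≈ 192.85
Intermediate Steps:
I(s, o) = -180 (I(s, o) = 8 - 1*188 = 8 - 188 = -180)
w = -8 (w = -1*8 = -8)
Y(B, S) = -176 + B² - 8*B (Y(B, S) = -8*B + (B*B - 176) = -8*B + (B² - 176) = -8*B + (-176 + B²) = -176 + B² - 8*B)
-34712/I(f, 55) + Y(7, 99)/(-17301) = -34712/(-180) + (-176 + 7² - 8*7)/(-17301) = -34712*(-1/180) + (-176 + 49 - 56)*(-1/17301) = 8678/45 - 183*(-1/17301) = 8678/45 + 61/5767 = 50048771/259515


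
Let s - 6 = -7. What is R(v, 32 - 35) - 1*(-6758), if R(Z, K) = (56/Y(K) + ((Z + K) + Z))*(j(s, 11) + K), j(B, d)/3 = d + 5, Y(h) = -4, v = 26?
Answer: 8333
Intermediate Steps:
s = -1 (s = 6 - 7 = -1)
j(B, d) = 15 + 3*d (j(B, d) = 3*(d + 5) = 3*(5 + d) = 15 + 3*d)
R(Z, K) = (48 + K)*(-14 + K + 2*Z) (R(Z, K) = (56/(-4) + ((Z + K) + Z))*((15 + 3*11) + K) = (56*(-1/4) + ((K + Z) + Z))*((15 + 33) + K) = (-14 + (K + 2*Z))*(48 + K) = (-14 + K + 2*Z)*(48 + K) = (48 + K)*(-14 + K + 2*Z))
R(v, 32 - 35) - 1*(-6758) = (-672 + (32 - 35)**2 + 34*(32 - 35) + 96*26 + 2*(32 - 35)*26) - 1*(-6758) = (-672 + (-3)**2 + 34*(-3) + 2496 + 2*(-3)*26) + 6758 = (-672 + 9 - 102 + 2496 - 156) + 6758 = 1575 + 6758 = 8333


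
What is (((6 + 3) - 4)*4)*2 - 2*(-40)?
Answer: 120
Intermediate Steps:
(((6 + 3) - 4)*4)*2 - 2*(-40) = ((9 - 4)*4)*2 + 80 = (5*4)*2 + 80 = 20*2 + 80 = 40 + 80 = 120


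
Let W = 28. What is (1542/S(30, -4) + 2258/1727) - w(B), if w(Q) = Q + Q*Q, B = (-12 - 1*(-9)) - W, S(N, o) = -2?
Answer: -2935369/1727 ≈ -1699.7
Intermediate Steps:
B = -31 (B = (-12 - 1*(-9)) - 1*28 = (-12 + 9) - 28 = -3 - 28 = -31)
w(Q) = Q + Q**2
(1542/S(30, -4) + 2258/1727) - w(B) = (1542/(-2) + 2258/1727) - (-31)*(1 - 31) = (1542*(-1/2) + 2258*(1/1727)) - (-31)*(-30) = (-771 + 2258/1727) - 1*930 = -1329259/1727 - 930 = -2935369/1727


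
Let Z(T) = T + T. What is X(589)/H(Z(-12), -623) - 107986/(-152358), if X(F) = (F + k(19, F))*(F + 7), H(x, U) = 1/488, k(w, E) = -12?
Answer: 12784306203977/76179 ≈ 1.6782e+8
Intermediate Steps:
Z(T) = 2*T
H(x, U) = 1/488
X(F) = (-12 + F)*(7 + F) (X(F) = (F - 12)*(F + 7) = (-12 + F)*(7 + F))
X(589)/H(Z(-12), -623) - 107986/(-152358) = (-84 + 589² - 5*589)/(1/488) - 107986/(-152358) = (-84 + 346921 - 2945)*488 - 107986*(-1/152358) = 343892*488 + 53993/76179 = 167819296 + 53993/76179 = 12784306203977/76179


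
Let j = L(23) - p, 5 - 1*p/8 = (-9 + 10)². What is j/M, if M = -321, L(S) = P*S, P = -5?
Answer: 49/107 ≈ 0.45794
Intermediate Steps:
L(S) = -5*S
p = 32 (p = 40 - 8*(-9 + 10)² = 40 - 8*1² = 40 - 8*1 = 40 - 8 = 32)
j = -147 (j = -5*23 - 1*32 = -115 - 32 = -147)
j/M = -147/(-321) = -147*(-1/321) = 49/107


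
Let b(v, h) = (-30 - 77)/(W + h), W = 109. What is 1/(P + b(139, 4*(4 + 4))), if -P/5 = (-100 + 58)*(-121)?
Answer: -141/3582917 ≈ -3.9353e-5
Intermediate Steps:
b(v, h) = -107/(109 + h) (b(v, h) = (-30 - 77)/(109 + h) = -107/(109 + h))
P = -25410 (P = -5*(-100 + 58)*(-121) = -(-210)*(-121) = -5*5082 = -25410)
1/(P + b(139, 4*(4 + 4))) = 1/(-25410 - 107/(109 + 4*(4 + 4))) = 1/(-25410 - 107/(109 + 4*8)) = 1/(-25410 - 107/(109 + 32)) = 1/(-25410 - 107/141) = 1/(-3582917/141) = -141/3582917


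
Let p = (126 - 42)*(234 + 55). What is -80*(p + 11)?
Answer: -1942960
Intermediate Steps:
p = 24276 (p = 84*289 = 24276)
-80*(p + 11) = -80*(24276 + 11) = -80*24287 = -1942960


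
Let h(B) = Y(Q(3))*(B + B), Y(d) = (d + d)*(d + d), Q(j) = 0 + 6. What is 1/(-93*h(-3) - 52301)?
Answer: 1/28051 ≈ 3.5649e-5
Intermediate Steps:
Q(j) = 6
Y(d) = 4*d² (Y(d) = (2*d)*(2*d) = 4*d²)
h(B) = 288*B (h(B) = (4*6²)*(B + B) = (4*36)*(2*B) = 144*(2*B) = 288*B)
1/(-93*h(-3) - 52301) = 1/(-26784*(-3) - 52301) = 1/(-93*(-864) - 52301) = 1/(80352 - 52301) = 1/28051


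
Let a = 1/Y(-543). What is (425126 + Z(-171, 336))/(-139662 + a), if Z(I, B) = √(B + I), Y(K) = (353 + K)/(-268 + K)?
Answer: -80773940/26534969 - 190*√165/26534969 ≈ -3.0441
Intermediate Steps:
Y(K) = (353 + K)/(-268 + K)
a = 811/190 (a = 1/((353 - 543)/(-268 - 543)) = 1/(-190/(-811)) = 1/(-1/811*(-190)) = 1/(190/811) = 811/190 ≈ 4.2684)
(425126 + Z(-171, 336))/(-139662 + a) = (425126 + √(336 - 171))/(-139662 + 811/190) = (425126 + √165)/(-26534969/190) = (425126 + √165)*(-190/26534969) = -80773940/26534969 - 190*√165/26534969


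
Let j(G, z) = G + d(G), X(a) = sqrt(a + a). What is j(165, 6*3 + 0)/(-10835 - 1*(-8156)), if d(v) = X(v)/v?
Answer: -55/893 - sqrt(330)/442035 ≈ -0.061631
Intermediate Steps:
X(a) = sqrt(2)*sqrt(a) (X(a) = sqrt(2*a) = sqrt(2)*sqrt(a))
d(v) = sqrt(2)/sqrt(v) (d(v) = (sqrt(2)*sqrt(v))/v = sqrt(2)/sqrt(v))
j(G, z) = G + sqrt(2)/sqrt(G)
j(165, 6*3 + 0)/(-10835 - 1*(-8156)) = (165 + sqrt(2)/sqrt(165))/(-10835 - 1*(-8156)) = (165 + sqrt(2)*(sqrt(165)/165))/(-10835 + 8156) = (165 + sqrt(330)/165)/(-2679) = (165 + sqrt(330)/165)*(-1/2679) = -55/893 - sqrt(330)/442035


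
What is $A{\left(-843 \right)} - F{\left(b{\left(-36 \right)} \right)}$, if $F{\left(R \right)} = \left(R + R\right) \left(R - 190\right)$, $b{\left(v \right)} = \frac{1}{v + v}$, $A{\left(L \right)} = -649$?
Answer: $- \frac{1695889}{2592} \approx -654.28$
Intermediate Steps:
$b{\left(v \right)} = \frac{1}{2 v}$
$F{\left(R \right)} = 2 R \left(-190 + R\right)$
$A{\left(-843 \right)} - F{\left(b{\left(-36 \right)} \right)} = -649 - 2 \frac{1}{2 \left(-36\right)} \left(-190 + \frac{1}{2 \left(-36\right)}\right) = -649 - 2 \cdot \frac{1}{2} \left(- \frac{1}{36}\right) \left(-190 + \frac{1}{2} \left(- \frac{1}{36}\right)\right) = -649 - 2 \left(- \frac{1}{72}\right) \left(-190 - \frac{1}{72}\right) = -649 - 2 \left(- \frac{1}{72}\right) \left(- \frac{13681}{72}\right) = -649 - \frac{13681}{2592} = - \frac{1695889}{2592}$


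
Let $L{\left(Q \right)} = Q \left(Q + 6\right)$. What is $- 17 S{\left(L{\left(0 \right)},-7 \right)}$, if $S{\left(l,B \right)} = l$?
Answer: $0$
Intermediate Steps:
$L{\left(Q \right)} = Q \left(6 + Q\right)$
$- 17 S{\left(L{\left(0 \right)},-7 \right)} = - 17 \cdot 0 \left(6 + 0\right) = - 17 \cdot 0 \cdot 6 = \left(-17\right) 0 = 0$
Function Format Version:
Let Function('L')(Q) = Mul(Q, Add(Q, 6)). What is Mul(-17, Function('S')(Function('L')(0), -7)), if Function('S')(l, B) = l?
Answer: 0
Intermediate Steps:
Function('L')(Q) = Mul(Q, Add(6, Q))
Mul(-17, Function('S')(Function('L')(0), -7)) = Mul(-17, Mul(0, Add(6, 0))) = Mul(-17, Mul(0, 6)) = Mul(-17, 0) = 0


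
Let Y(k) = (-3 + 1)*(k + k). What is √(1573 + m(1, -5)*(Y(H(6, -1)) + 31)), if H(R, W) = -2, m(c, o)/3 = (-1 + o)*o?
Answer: √5083 ≈ 71.295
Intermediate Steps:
m(c, o) = 3*o*(-1 + o) (m(c, o) = 3*((-1 + o)*o) = 3*(o*(-1 + o)) = 3*o*(-1 + o))
Y(k) = -4*k
√(1573 + m(1, -5)*(Y(H(6, -1)) + 31)) = √(1573 + (3*(-5)*(-1 - 5))*(-4*(-2) + 31)) = √(1573 + (3*(-5)*(-6))*(8 + 31)) = √(1573 + 90*39) = √(1573 + 3510) = √5083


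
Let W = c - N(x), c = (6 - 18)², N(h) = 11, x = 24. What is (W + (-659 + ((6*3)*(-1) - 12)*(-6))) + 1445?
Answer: 1099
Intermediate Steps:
c = 144 (c = (-12)² = 144)
W = 133 (W = 144 - 1*11 = 144 - 11 = 133)
(W + (-659 + ((6*3)*(-1) - 12)*(-6))) + 1445 = (133 + (-659 + ((6*3)*(-1) - 12)*(-6))) + 1445 = (133 + (-659 + (18*(-1) - 12)*(-6))) + 1445 = (133 + (-659 + (-18 - 12)*(-6))) + 1445 = (133 + (-659 - 30*(-6))) + 1445 = (133 + (-659 + 180)) + 1445 = (133 - 479) + 1445 = -346 + 1445 = 1099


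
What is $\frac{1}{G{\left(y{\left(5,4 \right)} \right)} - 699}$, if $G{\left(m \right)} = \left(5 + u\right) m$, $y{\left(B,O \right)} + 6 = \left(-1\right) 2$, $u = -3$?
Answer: $- \frac{1}{715} \approx -0.0013986$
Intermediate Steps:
$y{\left(B,O \right)} = -8$ ($y{\left(B,O \right)} = -6 - 2 = -8$)
$G{\left(m \right)} = 2 m$ ($G{\left(m \right)} = \left(5 - 3\right) m = 2 m$)
$\frac{1}{G{\left(y{\left(5,4 \right)} \right)} - 699} = \frac{1}{2 \left(-8\right) - 699} = \frac{1}{-16 - 699} = \frac{1}{-715} = - \frac{1}{715}$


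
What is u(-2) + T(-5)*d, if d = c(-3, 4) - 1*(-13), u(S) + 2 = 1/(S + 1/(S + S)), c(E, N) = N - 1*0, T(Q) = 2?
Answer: 284/9 ≈ 31.556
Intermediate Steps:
c(E, N) = N (c(E, N) = N + 0 = N)
u(S) = -2 + 1/(S + 1/(2*S)) (u(S) = -2 + 1/(S + 1/(S + S)) = -2 + 1/(S + 1/(2*S)))
d = 17 (d = 4 - 1*(-13) = 4 + 13 = 17)
u(-2) + T(-5)*d = 2*(-1 - 2 - 2*(-2)²)/(1 + 2*(-2)²) + 2*17 = 2*(-1 - 2 - 2*4)/(1 + 2*4) + 34 = 2*(-1 - 2 - 8)/(1 + 8) + 34 = 2*(-11)/9 + 34 = 2*(⅑)*(-11) + 34 = -22/9 + 34 = 284/9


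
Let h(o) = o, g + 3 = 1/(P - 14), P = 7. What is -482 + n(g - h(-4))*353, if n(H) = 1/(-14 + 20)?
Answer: -2539/6 ≈ -423.17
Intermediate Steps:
g = -22/7 (g = -3 + 1/(7 - 14) = -3 + 1/(-7) = -3 - ⅐ = -22/7 ≈ -3.1429)
n(H) = ⅙ (n(H) = 1/6 = ⅙)
-482 + n(g - h(-4))*353 = -482 + (⅙)*353 = -482 + 353/6 = -2539/6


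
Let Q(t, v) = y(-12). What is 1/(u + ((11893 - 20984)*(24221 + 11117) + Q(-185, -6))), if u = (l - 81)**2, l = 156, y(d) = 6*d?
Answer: -1/321252205 ≈ -3.1128e-9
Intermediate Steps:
Q(t, v) = -72 (Q(t, v) = 6*(-12) = -72)
u = 5625 (u = (156 - 81)**2 = 75**2 = 5625)
1/(u + ((11893 - 20984)*(24221 + 11117) + Q(-185, -6))) = 1/(5625 + ((11893 - 20984)*(24221 + 11117) - 72)) = 1/(5625 + (-9091*35338 - 72)) = 1/(5625 + (-321257758 - 72)) = 1/(5625 - 321257830) = 1/(-321252205) = -1/321252205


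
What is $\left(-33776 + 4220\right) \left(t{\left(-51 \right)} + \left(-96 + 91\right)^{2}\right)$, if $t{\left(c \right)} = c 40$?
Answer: $59555340$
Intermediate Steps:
$t{\left(c \right)} = 40 c$
$\left(-33776 + 4220\right) \left(t{\left(-51 \right)} + \left(-96 + 91\right)^{2}\right) = \left(-33776 + 4220\right) \left(40 \left(-51\right) + \left(-96 + 91\right)^{2}\right) = - 29556 \left(-2040 + \left(-5\right)^{2}\right) = - 29556 \left(-2040 + 25\right) = \left(-29556\right) \left(-2015\right) = 59555340$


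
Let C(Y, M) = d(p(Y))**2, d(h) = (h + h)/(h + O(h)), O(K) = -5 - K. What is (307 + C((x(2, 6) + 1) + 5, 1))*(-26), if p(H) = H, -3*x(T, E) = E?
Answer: -201214/25 ≈ -8048.6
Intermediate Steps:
x(T, E) = -E/3
d(h) = -2*h/5 (d(h) = (h + h)/(h + (-5 - h)) = (2*h)/(-5) = (2*h)*(-1/5) = -2*h/5)
C(Y, M) = 4*Y**2/25 (C(Y, M) = (-2*Y/5)**2 = 4*Y**2/25)
(307 + C((x(2, 6) + 1) + 5, 1))*(-26) = (307 + 4*((-1/3*6 + 1) + 5)**2/25)*(-26) = (307 + 4*((-2 + 1) + 5)**2/25)*(-26) = (307 + 4*(-1 + 5)**2/25)*(-26) = (307 + (4/25)*4**2)*(-26) = (307 + (4/25)*16)*(-26) = (307 + 64/25)*(-26) = (7739/25)*(-26) = -201214/25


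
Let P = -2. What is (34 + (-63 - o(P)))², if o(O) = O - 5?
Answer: 484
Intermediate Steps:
o(O) = -5 + O
(34 + (-63 - o(P)))² = (34 + (-63 - (-5 - 2)))² = (34 + (-63 - 1*(-7)))² = (34 + (-63 + 7))² = (34 - 56)² = (-22)² = 484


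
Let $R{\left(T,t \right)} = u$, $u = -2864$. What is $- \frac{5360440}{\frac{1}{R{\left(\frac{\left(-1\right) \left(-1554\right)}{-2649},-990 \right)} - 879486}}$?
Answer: $4729784234000$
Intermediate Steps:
$R{\left(T,t \right)} = -2864$
$- \frac{5360440}{\frac{1}{R{\left(\frac{\left(-1\right) \left(-1554\right)}{-2649},-990 \right)} - 879486}} = - \frac{5360440}{\frac{1}{-2864 - 879486}} = - \frac{5360440}{\frac{1}{-882350}} = - \frac{5360440}{- \frac{1}{882350}} = \left(-5360440\right) \left(-882350\right) = 4729784234000$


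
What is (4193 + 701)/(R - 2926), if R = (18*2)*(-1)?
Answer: -2447/1481 ≈ -1.6523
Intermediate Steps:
R = -36 (R = 36*(-1) = -36)
(4193 + 701)/(R - 2926) = (4193 + 701)/(-36 - 2926) = 4894/(-2962) = 4894*(-1/2962) = -2447/1481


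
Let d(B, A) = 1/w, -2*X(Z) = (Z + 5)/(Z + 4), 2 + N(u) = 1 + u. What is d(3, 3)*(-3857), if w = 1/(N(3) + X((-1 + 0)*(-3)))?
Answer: -5510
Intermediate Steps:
N(u) = -1 + u (N(u) = -2 + (1 + u) = -1 + u)
X(Z) = -(5 + Z)/(2*(4 + Z)) (X(Z) = -(Z + 5)/(2*(Z + 4)) = -(5 + Z)/(2*(4 + Z)))
w = 7/10 (w = 1/((-1 + 3) + (-5 - (-1 + 0)*(-3))/(2*(4 + (-1 + 0)*(-3)))) = 1/(2 + (-5 - (-1)*(-3))/(2*(4 - 1*(-3)))) = 1/(2 + (-5 - 1*3)/(2*(4 + 3))) = 1/(2 + (½)*(-5 - 3)/7) = 1/(2 + (½)*(⅐)*(-8)) = 1/(2 - 4/7) = 1/(10/7) = 7/10 ≈ 0.70000)
d(B, A) = 10/7 (d(B, A) = 1/(7/10) = 1*(10/7) = 10/7)
d(3, 3)*(-3857) = (10/7)*(-3857) = -5510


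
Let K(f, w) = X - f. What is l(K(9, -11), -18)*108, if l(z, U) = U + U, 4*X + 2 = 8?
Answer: -3888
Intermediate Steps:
X = 3/2 (X = -½ + (¼)*8 = -½ + 2 = 3/2 ≈ 1.5000)
K(f, w) = 3/2 - f
l(z, U) = 2*U
l(K(9, -11), -18)*108 = (2*(-18))*108 = -36*108 = -3888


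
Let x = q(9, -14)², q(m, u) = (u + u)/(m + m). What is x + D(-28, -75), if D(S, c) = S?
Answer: -2072/81 ≈ -25.580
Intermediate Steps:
q(m, u) = u/m (q(m, u) = (2*u)/((2*m)) = (2*u)*(1/(2*m)) = u/m)
x = 196/81 (x = (-14/9)² = 196/81 ≈ 2.4198)
x + D(-28, -75) = 196/81 - 28 = -2072/81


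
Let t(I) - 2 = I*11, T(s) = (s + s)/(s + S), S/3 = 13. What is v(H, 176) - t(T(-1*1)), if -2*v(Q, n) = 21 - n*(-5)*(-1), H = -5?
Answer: 16267/38 ≈ 428.08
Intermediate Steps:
S = 39 (S = 3*13 = 39)
T(s) = 2*s/(39 + s) (T(s) = (s + s)/(s + 39) = (2*s)/(39 + s) = 2*s/(39 + s))
v(Q, n) = -21/2 + 5*n/2 (v(Q, n) = -(21 - n*(-5)*(-1))/2 = -(21 - (-5*n)*(-1))/2 = -(21 - 5*n)/2 = -21/2 + 5*n/2)
t(I) = 2 + 11*I (t(I) = 2 + I*11 = 2 + 11*I)
v(H, 176) - t(T(-1*1)) = (-21/2 + (5/2)*176) - (2 + 11*(2*(-1*1)/(39 - 1*1))) = (-21/2 + 440) - (2 + 11*(2*(-1)/(39 - 1))) = 859/2 - (2 + 11*(2*(-1)/38)) = 859/2 - (2 + 11*(2*(-1)*(1/38))) = 859/2 - (2 + 11*(-1/19)) = 859/2 - (2 - 11/19) = 859/2 - 1*27/19 = 859/2 - 27/19 = 16267/38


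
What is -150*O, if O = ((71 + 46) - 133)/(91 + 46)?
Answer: 2400/137 ≈ 17.518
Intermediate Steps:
O = -16/137 (O = (117 - 133)/137 = -16*1/137 = -16/137 ≈ -0.11679)
-150*O = -150*(-16/137) = 2400/137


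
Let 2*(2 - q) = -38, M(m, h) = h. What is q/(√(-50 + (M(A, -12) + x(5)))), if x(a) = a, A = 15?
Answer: -7*I*√57/19 ≈ -2.7815*I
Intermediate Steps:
q = 21 (q = 2 - ½*(-38) = 2 + 19 = 21)
q/(√(-50 + (M(A, -12) + x(5)))) = 21/(√(-50 + (-12 + 5))) = 21/(√(-50 - 7)) = 21/(√(-57)) = 21/((I*√57)) = 21*(-I*√57/57) = -7*I*√57/19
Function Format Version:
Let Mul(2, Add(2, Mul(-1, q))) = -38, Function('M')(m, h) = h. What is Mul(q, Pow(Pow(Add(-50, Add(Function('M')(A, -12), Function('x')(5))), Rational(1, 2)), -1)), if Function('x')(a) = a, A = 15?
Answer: Mul(Rational(-7, 19), I, Pow(57, Rational(1, 2))) ≈ Mul(-2.7815, I)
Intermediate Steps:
q = 21 (q = Add(2, Mul(Rational(-1, 2), -38)) = Add(2, 19) = 21)
Mul(q, Pow(Pow(Add(-50, Add(Function('M')(A, -12), Function('x')(5))), Rational(1, 2)), -1)) = Mul(21, Pow(Pow(Add(-50, Add(-12, 5)), Rational(1, 2)), -1)) = Mul(21, Pow(Pow(Add(-50, -7), Rational(1, 2)), -1)) = Mul(21, Pow(Pow(-57, Rational(1, 2)), -1)) = Mul(21, Pow(Mul(I, Pow(57, Rational(1, 2))), -1)) = Mul(21, Mul(Rational(-1, 57), I, Pow(57, Rational(1, 2)))) = Mul(Rational(-7, 19), I, Pow(57, Rational(1, 2)))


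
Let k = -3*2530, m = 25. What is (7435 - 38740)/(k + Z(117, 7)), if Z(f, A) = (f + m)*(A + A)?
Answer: 31305/5602 ≈ 5.5882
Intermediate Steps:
k = -7590
Z(f, A) = 2*A*(25 + f) (Z(f, A) = (f + 25)*(A + A) = (25 + f)*(2*A) = 2*A*(25 + f))
(7435 - 38740)/(k + Z(117, 7)) = (7435 - 38740)/(-7590 + 2*7*(25 + 117)) = -31305/(-7590 + 2*7*142) = -31305/(-7590 + 1988) = -31305/(-5602) = -31305*(-1/5602) = 31305/5602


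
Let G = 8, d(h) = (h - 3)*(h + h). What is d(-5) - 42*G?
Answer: -256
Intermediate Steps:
d(h) = 2*h*(-3 + h) (d(h) = (-3 + h)*(2*h) = 2*h*(-3 + h))
d(-5) - 42*G = 2*(-5)*(-3 - 5) - 42*8 = 2*(-5)*(-8) - 336 = 80 - 336 = -256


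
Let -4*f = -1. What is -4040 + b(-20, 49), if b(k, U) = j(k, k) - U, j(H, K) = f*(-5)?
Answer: -16361/4 ≈ -4090.3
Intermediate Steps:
f = ¼ (f = -¼*(-1) = ¼ ≈ 0.25000)
j(H, K) = -5/4 (j(H, K) = (¼)*(-5) = -5/4)
b(k, U) = -5/4 - U
-4040 + b(-20, 49) = -4040 + (-5/4 - 1*49) = -4040 + (-5/4 - 49) = -4040 - 201/4 = -16361/4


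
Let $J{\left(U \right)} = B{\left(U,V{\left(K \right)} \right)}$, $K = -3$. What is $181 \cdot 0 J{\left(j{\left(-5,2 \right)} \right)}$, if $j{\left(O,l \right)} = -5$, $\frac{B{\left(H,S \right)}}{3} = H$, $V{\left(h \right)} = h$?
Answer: $0$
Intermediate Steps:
$B{\left(H,S \right)} = 3 H$
$J{\left(U \right)} = 3 U$
$181 \cdot 0 J{\left(j{\left(-5,2 \right)} \right)} = 181 \cdot 0 \cdot 3 \left(-5\right) = 0 \left(-15\right) = 0$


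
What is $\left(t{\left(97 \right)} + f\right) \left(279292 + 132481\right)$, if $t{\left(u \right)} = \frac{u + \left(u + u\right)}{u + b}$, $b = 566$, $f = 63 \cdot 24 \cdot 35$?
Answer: $\frac{4815856944341}{221} \approx 2.1791 \cdot 10^{10}$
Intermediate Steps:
$f = 52920$ ($f = 1512 \cdot 35 = 52920$)
$t{\left(u \right)} = \frac{3 u}{566 + u}$ ($t{\left(u \right)} = \frac{u + \left(u + u\right)}{u + 566} = \frac{u + 2 u}{566 + u} = \frac{3 u}{566 + u}$)
$\left(t{\left(97 \right)} + f\right) \left(279292 + 132481\right) = \left(3 \cdot 97 \frac{1}{566 + 97} + 52920\right) \left(279292 + 132481\right) = \left(3 \cdot 97 \cdot \frac{1}{663} + 52920\right) 411773 = \left(\frac{97}{221} + 52920\right) 411773 = \frac{11695417}{221} \cdot 411773 = \frac{4815856944341}{221}$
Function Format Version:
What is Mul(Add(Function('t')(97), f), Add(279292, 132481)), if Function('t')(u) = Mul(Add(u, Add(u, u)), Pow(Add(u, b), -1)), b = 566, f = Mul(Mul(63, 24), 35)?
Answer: Rational(4815856944341, 221) ≈ 2.1791e+10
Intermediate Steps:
f = 52920 (f = Mul(1512, 35) = 52920)
Function('t')(u) = Mul(3, u, Pow(Add(566, u), -1)) (Function('t')(u) = Mul(Add(u, Add(u, u)), Pow(Add(u, 566), -1)) = Mul(Add(u, Mul(2, u)), Pow(Add(566, u), -1)) = Mul(Mul(3, u), Pow(Add(566, u), -1)) = Mul(3, u, Pow(Add(566, u), -1)))
Mul(Add(Function('t')(97), f), Add(279292, 132481)) = Mul(Add(Mul(3, 97, Pow(Add(566, 97), -1)), 52920), Add(279292, 132481)) = Mul(Add(Mul(3, 97, Pow(663, -1)), 52920), 411773) = Mul(Add(Mul(3, 97, Rational(1, 663)), 52920), 411773) = Mul(Add(Rational(97, 221), 52920), 411773) = Mul(Rational(11695417, 221), 411773) = Rational(4815856944341, 221)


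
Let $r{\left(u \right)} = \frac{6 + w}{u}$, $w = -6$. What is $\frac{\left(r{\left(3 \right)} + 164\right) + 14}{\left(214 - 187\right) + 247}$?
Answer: $\frac{89}{137} \approx 0.64964$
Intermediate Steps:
$r{\left(u \right)} = 0$ ($r{\left(u \right)} = \frac{6 - 6}{u} = \frac{0}{u} = 0$)
$\frac{\left(r{\left(3 \right)} + 164\right) + 14}{\left(214 - 187\right) + 247} = \frac{\left(0 + 164\right) + 14}{\left(214 - 187\right) + 247} = \frac{164 + 14}{27 + 247} = \frac{178}{274} = 178 \cdot \frac{1}{274} = \frac{89}{137}$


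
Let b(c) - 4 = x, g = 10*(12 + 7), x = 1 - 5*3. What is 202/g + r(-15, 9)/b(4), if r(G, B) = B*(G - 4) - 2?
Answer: 3489/190 ≈ 18.363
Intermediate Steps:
r(G, B) = -2 + B*(-4 + G) (r(G, B) = B*(-4 + G) - 2 = -2 + B*(-4 + G))
x = -14 (x = 1 - 15 = -14)
g = 190 (g = 10*19 = 190)
b(c) = -10 (b(c) = 4 - 14 = -10)
202/g + r(-15, 9)/b(4) = 202/190 + (-2 - 4*9 + 9*(-15))/(-10) = 202*(1/190) + (-2 - 36 - 135)*(-⅒) = 101/95 - 173*(-⅒) = 101/95 + 173/10 = 3489/190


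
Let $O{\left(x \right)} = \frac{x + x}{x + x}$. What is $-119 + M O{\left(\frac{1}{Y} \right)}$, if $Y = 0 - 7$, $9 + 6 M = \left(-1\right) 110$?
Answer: $- \frac{833}{6} \approx -138.83$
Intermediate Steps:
$M = - \frac{119}{6}$ ($M = - \frac{3}{2} + \frac{\left(-1\right) 110}{6} = - \frac{3}{2} + \frac{1}{6} \left(-110\right) = - \frac{3}{2} - \frac{55}{3} = - \frac{119}{6} \approx -19.833$)
$Y = -7$ ($Y = 0 - 7 = -7$)
$O{\left(x \right)} = 1$ ($O{\left(x \right)} = \frac{2 x}{2 x} = 2 x \frac{1}{2 x} = 1$)
$-119 + M O{\left(\frac{1}{Y} \right)} = -119 - \frac{119}{6} = - \frac{833}{6}$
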